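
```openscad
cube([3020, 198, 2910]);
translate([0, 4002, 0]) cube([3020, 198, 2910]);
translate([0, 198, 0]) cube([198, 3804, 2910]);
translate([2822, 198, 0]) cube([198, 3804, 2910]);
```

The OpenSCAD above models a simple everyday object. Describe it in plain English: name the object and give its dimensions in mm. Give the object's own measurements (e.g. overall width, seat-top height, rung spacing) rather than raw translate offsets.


The wall frame of a small rectangular building: four walls, each 2910 mm tall and 198 mm thick, enclosing a footprint 3020 mm (x) by 4200 mm (y) outside-to-outside, with no floor or roof. The front and back walls (the −y and +y sides) span the full width; the two side walls fit between them.


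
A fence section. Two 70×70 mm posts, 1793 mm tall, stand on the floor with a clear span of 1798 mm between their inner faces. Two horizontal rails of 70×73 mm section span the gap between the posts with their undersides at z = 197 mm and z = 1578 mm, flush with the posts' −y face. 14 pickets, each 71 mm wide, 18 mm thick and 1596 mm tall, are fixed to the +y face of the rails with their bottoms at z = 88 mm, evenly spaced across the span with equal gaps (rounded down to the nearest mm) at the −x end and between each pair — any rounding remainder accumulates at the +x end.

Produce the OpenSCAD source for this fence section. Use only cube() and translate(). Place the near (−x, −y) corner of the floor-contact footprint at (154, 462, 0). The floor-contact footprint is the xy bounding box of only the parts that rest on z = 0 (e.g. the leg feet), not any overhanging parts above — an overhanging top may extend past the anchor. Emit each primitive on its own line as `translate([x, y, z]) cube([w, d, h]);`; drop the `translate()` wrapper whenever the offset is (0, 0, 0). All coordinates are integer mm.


translate([154, 462, 0]) cube([70, 70, 1793]);
translate([2022, 462, 0]) cube([70, 70, 1793]);
translate([224, 462, 197]) cube([1798, 70, 73]);
translate([224, 462, 1578]) cube([1798, 70, 73]);
translate([277, 532, 88]) cube([71, 18, 1596]);
translate([401, 532, 88]) cube([71, 18, 1596]);
translate([525, 532, 88]) cube([71, 18, 1596]);
translate([649, 532, 88]) cube([71, 18, 1596]);
translate([773, 532, 88]) cube([71, 18, 1596]);
translate([897, 532, 88]) cube([71, 18, 1596]);
translate([1021, 532, 88]) cube([71, 18, 1596]);
translate([1145, 532, 88]) cube([71, 18, 1596]);
translate([1269, 532, 88]) cube([71, 18, 1596]);
translate([1393, 532, 88]) cube([71, 18, 1596]);
translate([1517, 532, 88]) cube([71, 18, 1596]);
translate([1641, 532, 88]) cube([71, 18, 1596]);
translate([1765, 532, 88]) cube([71, 18, 1596]);
translate([1889, 532, 88]) cube([71, 18, 1596]);


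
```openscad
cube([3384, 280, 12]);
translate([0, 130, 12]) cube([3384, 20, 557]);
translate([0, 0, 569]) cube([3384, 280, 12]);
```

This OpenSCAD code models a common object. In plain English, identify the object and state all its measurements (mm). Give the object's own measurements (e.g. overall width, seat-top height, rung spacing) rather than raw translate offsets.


An I-beam lying along x, 3384 mm long. Overall section height 581 mm. Two flanges 280 mm wide (y) and 12 mm thick, one on the floor and one at the top; a web 20 mm thick runs between them, centred on the flange width.


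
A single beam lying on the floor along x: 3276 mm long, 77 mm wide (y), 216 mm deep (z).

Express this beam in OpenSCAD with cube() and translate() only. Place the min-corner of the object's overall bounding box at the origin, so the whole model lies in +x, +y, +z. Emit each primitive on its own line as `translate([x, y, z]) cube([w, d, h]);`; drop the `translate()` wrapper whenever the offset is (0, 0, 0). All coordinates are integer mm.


cube([3276, 77, 216]);


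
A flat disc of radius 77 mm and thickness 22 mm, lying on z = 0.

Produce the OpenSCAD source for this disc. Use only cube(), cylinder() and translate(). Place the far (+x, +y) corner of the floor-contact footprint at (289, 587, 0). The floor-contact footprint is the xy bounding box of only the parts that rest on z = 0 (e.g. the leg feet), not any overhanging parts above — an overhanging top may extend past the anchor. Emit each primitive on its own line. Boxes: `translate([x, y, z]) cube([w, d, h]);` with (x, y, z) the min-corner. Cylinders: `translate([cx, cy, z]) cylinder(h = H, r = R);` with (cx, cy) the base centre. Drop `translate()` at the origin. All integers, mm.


translate([212, 510, 0]) cylinder(h = 22, r = 77);


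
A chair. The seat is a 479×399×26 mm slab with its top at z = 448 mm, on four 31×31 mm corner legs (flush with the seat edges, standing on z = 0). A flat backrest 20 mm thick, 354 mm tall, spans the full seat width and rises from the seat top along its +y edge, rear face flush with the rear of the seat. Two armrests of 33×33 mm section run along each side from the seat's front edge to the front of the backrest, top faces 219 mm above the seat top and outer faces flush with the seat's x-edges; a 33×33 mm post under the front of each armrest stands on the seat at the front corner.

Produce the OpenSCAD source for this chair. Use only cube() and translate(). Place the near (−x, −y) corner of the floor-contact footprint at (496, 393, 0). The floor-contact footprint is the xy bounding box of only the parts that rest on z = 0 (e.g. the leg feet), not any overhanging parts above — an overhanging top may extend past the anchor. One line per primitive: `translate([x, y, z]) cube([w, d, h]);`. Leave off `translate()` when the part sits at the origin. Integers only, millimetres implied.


translate([496, 393, 422]) cube([479, 399, 26]);
translate([496, 393, 0]) cube([31, 31, 422]);
translate([944, 393, 0]) cube([31, 31, 422]);
translate([496, 761, 0]) cube([31, 31, 422]);
translate([944, 761, 0]) cube([31, 31, 422]);
translate([496, 772, 448]) cube([479, 20, 354]);
translate([496, 393, 634]) cube([33, 379, 33]);
translate([942, 393, 634]) cube([33, 379, 33]);
translate([496, 393, 448]) cube([33, 33, 186]);
translate([942, 393, 448]) cube([33, 33, 186]);


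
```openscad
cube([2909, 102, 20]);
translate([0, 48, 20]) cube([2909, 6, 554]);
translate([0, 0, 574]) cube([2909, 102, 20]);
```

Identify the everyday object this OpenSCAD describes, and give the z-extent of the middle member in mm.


An I-beam. The web height is 554 mm.

Two wide flanges with a thin centred web — an I-beam. Overall 594 mm minus two 20 mm flanges gives a web of 594 − 2·20 = 554 mm.


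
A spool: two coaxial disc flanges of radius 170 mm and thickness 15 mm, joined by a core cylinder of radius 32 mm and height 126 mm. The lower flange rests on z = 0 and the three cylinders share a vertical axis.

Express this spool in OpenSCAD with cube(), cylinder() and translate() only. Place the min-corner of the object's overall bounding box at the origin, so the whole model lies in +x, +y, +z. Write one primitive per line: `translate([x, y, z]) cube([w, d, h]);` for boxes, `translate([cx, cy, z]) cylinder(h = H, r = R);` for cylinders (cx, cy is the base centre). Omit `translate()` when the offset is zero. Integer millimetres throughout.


translate([170, 170, 0]) cylinder(h = 15, r = 170);
translate([170, 170, 15]) cylinder(h = 126, r = 32);
translate([170, 170, 141]) cylinder(h = 15, r = 170);


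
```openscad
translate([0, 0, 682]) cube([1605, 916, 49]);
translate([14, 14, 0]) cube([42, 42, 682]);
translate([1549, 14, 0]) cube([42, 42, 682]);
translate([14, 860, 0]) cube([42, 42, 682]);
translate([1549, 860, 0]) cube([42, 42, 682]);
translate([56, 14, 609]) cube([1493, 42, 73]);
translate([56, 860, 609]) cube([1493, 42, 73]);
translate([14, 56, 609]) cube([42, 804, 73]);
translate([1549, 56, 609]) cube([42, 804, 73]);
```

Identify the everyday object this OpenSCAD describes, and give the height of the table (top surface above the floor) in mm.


A table. The table height is 731 mm.

A 1605×916×49 slab sits at z = 682 on four 42 mm square posts — a table. The top surface is at 682 + 49 = 731 mm.


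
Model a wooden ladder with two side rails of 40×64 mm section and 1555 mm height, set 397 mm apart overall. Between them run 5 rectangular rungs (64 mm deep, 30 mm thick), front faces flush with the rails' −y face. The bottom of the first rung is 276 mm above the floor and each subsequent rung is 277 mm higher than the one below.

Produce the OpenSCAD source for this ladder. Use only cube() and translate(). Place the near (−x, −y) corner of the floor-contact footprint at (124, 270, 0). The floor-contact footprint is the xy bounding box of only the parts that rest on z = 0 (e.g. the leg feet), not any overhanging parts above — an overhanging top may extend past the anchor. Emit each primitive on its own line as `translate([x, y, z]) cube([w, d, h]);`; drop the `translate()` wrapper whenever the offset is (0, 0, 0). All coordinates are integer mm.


translate([124, 270, 0]) cube([40, 64, 1555]);
translate([481, 270, 0]) cube([40, 64, 1555]);
translate([164, 270, 276]) cube([317, 64, 30]);
translate([164, 270, 553]) cube([317, 64, 30]);
translate([164, 270, 830]) cube([317, 64, 30]);
translate([164, 270, 1107]) cube([317, 64, 30]);
translate([164, 270, 1384]) cube([317, 64, 30]);


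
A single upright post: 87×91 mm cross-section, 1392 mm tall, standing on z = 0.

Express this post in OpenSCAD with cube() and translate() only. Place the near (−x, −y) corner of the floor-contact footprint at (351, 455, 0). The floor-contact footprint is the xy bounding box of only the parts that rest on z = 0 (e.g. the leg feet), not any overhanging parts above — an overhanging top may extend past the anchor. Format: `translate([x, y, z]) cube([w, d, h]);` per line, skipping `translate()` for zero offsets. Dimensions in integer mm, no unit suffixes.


translate([351, 455, 0]) cube([87, 91, 1392]);


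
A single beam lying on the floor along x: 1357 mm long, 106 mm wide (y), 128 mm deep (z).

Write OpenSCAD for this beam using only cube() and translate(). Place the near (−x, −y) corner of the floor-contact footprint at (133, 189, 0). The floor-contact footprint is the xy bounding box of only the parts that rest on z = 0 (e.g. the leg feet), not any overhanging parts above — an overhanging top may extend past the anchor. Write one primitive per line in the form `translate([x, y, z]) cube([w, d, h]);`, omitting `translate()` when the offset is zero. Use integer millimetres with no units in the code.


translate([133, 189, 0]) cube([1357, 106, 128]);


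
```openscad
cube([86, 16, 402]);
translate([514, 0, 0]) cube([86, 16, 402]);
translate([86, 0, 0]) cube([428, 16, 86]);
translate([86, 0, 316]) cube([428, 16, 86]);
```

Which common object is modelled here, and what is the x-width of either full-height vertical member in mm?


A picture frame. The border width is 86 mm.

Four thin pieces enclosing a rectangular opening — a picture frame. The two full-height stiles are 402 mm tall; the top rail sits at z = 316 and is 86 mm tall, so the border above the opening is 402 − 316 = 86 mm, matching the stile x-width.


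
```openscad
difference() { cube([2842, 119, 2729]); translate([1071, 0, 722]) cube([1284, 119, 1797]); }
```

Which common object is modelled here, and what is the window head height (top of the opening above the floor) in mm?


A wall with a window opening. The window head height is 2519 mm.

A wall with a rectangular opening subtracted — a window. Sill at z = 722, opening 1797 mm tall, so the head is at 722 + 1797 = 2519 mm.


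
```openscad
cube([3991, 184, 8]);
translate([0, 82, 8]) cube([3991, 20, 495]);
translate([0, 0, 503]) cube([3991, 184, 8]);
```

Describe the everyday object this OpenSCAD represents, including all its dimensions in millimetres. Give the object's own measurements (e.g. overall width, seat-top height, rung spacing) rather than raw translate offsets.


An I-beam lying along x, 3991 mm long. Overall section height 511 mm. Two flanges 184 mm wide (y) and 8 mm thick, one on the floor and one at the top; a web 20 mm thick runs between them, centred on the flange width.


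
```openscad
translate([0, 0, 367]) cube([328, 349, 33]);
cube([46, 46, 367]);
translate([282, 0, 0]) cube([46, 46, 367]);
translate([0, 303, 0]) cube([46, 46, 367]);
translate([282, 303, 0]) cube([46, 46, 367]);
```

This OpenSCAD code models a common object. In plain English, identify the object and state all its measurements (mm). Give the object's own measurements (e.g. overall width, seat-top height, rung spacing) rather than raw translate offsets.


A four-legged stool. The seat is a 328×349×33 mm slab whose top surface is at z = 400 mm; four square legs, each 46×46 mm in cross-section, run from the floor (z = 0) to the underside of the seat, each flush with a corner of the seat.


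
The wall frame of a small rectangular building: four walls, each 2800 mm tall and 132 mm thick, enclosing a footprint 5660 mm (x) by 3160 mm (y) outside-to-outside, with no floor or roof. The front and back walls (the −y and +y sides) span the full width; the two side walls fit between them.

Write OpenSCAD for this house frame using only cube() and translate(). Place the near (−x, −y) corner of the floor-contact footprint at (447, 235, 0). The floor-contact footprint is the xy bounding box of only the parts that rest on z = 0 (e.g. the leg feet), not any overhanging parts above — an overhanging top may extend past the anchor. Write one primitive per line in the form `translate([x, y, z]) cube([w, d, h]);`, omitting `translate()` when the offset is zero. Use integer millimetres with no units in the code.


translate([447, 235, 0]) cube([5660, 132, 2800]);
translate([447, 3263, 0]) cube([5660, 132, 2800]);
translate([447, 367, 0]) cube([132, 2896, 2800]);
translate([5975, 367, 0]) cube([132, 2896, 2800]);


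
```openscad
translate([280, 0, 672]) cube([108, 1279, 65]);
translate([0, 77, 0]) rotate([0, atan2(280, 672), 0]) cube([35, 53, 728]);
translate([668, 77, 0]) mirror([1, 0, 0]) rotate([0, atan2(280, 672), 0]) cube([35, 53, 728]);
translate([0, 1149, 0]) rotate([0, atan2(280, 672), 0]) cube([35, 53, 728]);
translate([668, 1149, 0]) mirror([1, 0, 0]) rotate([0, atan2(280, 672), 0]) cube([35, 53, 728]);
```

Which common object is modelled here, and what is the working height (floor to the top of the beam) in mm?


A sawhorse. The overall height is 737 mm.

A beam across two mirrored pairs of raked legs — a sawhorse. The beam's underside is at z = 672 (matching the legs' vertical rise in atan2(280, 672)) and the beam is 65 mm tall, so its top is at 672 + 65 = 737 mm. The raked legs top out at the beam's underside, so that is the highest point.


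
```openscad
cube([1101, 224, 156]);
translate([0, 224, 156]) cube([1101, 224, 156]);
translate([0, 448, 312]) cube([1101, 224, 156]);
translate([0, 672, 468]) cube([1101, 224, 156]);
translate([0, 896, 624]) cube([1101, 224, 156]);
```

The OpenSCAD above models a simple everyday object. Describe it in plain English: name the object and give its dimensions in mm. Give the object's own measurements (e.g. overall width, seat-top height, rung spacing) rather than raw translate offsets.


A straight staircase of 5 solid steps. Each step is 1101 mm wide (x), 224 mm deep (y, the going) and 156 mm tall (the rise). The first step rests on the floor; each subsequent step sits one going further in +y and one rise higher in +z, directly behind and above the previous step with no overlap.


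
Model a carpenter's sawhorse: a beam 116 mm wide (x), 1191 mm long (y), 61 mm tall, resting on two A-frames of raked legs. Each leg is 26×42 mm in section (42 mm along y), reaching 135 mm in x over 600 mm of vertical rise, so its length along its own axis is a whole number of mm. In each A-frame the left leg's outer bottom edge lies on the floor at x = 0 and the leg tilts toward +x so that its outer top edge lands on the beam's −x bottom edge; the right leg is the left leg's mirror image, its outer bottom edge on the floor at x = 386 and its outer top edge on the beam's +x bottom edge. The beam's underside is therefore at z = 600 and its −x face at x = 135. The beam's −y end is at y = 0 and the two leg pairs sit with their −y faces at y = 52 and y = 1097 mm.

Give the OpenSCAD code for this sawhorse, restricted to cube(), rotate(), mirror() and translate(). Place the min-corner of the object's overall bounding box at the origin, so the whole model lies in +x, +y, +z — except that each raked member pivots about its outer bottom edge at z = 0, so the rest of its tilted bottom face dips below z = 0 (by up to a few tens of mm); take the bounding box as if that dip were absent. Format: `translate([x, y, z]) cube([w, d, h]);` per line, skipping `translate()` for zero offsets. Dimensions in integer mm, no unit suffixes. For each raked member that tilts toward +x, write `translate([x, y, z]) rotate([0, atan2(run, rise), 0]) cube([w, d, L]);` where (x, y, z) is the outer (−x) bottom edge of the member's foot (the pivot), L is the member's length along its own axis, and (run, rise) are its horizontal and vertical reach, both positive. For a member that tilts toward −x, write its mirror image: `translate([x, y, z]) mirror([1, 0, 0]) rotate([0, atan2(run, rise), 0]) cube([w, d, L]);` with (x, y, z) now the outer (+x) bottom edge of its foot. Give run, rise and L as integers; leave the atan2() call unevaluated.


// leg length = √(135² + 600²) = 615
// right-leg outer foot x = 2·135 + 116 = 386
// beam min-corner = (135, 0, 600)
translate([135, 0, 600]) cube([116, 1191, 61]);
translate([0, 52, 0]) rotate([0, atan2(135, 600), 0]) cube([26, 42, 615]);
translate([386, 52, 0]) mirror([1, 0, 0]) rotate([0, atan2(135, 600), 0]) cube([26, 42, 615]);
translate([0, 1097, 0]) rotate([0, atan2(135, 600), 0]) cube([26, 42, 615]);
translate([386, 1097, 0]) mirror([1, 0, 0]) rotate([0, atan2(135, 600), 0]) cube([26, 42, 615]);


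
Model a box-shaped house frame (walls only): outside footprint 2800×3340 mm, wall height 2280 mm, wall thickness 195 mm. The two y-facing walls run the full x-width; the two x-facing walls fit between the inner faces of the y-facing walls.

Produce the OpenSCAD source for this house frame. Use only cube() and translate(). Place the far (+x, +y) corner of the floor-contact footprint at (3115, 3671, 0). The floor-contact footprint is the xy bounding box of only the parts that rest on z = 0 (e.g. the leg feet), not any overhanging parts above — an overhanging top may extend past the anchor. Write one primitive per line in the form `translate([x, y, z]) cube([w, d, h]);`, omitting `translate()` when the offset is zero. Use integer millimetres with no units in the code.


translate([315, 331, 0]) cube([2800, 195, 2280]);
translate([315, 3476, 0]) cube([2800, 195, 2280]);
translate([315, 526, 0]) cube([195, 2950, 2280]);
translate([2920, 526, 0]) cube([195, 2950, 2280]);


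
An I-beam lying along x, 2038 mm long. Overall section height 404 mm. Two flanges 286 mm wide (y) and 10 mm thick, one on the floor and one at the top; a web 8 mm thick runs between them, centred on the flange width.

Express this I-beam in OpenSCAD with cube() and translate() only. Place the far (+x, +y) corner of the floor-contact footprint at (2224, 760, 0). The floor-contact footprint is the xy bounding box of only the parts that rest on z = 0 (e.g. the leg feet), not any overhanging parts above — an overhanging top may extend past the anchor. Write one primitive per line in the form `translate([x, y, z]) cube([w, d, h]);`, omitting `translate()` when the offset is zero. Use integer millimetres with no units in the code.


translate([186, 474, 0]) cube([2038, 286, 10]);
translate([186, 613, 10]) cube([2038, 8, 384]);
translate([186, 474, 394]) cube([2038, 286, 10]);


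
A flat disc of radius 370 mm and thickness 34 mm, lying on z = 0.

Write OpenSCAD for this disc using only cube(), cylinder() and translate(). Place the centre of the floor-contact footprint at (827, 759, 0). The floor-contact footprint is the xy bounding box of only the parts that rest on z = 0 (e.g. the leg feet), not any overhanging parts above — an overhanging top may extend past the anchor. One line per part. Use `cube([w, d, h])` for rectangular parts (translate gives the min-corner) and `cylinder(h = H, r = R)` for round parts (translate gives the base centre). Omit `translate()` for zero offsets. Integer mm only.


translate([827, 759, 0]) cylinder(h = 34, r = 370);


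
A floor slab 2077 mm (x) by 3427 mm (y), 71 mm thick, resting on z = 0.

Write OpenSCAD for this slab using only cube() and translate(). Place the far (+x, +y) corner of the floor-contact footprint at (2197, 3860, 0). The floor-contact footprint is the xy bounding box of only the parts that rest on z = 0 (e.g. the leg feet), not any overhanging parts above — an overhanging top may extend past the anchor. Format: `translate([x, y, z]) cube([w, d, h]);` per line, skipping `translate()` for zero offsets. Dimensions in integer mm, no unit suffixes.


translate([120, 433, 0]) cube([2077, 3427, 71]);


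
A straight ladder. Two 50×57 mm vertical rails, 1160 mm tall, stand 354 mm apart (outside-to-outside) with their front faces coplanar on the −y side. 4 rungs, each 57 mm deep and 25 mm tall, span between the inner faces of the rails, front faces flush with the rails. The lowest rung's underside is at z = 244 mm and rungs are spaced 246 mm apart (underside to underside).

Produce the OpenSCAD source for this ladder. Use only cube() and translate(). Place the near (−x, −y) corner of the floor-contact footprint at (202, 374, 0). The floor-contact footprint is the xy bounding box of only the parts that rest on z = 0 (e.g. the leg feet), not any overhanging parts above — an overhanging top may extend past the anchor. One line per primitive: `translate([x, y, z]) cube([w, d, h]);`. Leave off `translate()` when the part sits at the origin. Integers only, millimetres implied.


translate([202, 374, 0]) cube([50, 57, 1160]);
translate([506, 374, 0]) cube([50, 57, 1160]);
translate([252, 374, 244]) cube([254, 57, 25]);
translate([252, 374, 490]) cube([254, 57, 25]);
translate([252, 374, 736]) cube([254, 57, 25]);
translate([252, 374, 982]) cube([254, 57, 25]);


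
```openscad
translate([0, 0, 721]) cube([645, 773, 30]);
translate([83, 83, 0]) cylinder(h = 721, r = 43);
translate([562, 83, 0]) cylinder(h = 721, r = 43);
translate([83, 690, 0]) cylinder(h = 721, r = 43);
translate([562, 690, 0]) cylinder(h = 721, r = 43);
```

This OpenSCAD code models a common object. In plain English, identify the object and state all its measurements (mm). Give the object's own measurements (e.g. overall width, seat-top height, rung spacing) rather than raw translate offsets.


A rectangular dining table. The top is 645×773×30 mm with its upper surface at z = 751 mm. It stands on four round legs of 86 mm diameter, each leg's bounding box inset 40 mm from the nearest pair of top edges, running from the floor to the underside of the top.


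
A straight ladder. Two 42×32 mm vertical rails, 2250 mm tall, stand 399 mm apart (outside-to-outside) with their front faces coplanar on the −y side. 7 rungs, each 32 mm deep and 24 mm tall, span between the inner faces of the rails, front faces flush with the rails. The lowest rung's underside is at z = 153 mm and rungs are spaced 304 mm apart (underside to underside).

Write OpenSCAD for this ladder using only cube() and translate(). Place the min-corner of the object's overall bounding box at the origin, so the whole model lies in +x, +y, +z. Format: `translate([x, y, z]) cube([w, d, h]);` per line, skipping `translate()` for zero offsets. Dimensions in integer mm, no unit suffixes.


cube([42, 32, 2250]);
translate([357, 0, 0]) cube([42, 32, 2250]);
translate([42, 0, 153]) cube([315, 32, 24]);
translate([42, 0, 457]) cube([315, 32, 24]);
translate([42, 0, 761]) cube([315, 32, 24]);
translate([42, 0, 1065]) cube([315, 32, 24]);
translate([42, 0, 1369]) cube([315, 32, 24]);
translate([42, 0, 1673]) cube([315, 32, 24]);
translate([42, 0, 1977]) cube([315, 32, 24]);


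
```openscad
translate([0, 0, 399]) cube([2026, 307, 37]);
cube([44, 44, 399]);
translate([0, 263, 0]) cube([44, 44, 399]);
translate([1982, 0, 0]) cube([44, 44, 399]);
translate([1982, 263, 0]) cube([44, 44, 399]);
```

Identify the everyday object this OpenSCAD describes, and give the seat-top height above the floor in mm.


A bench. The seat-top height is 436 mm.

A long slab on four corner posts — a bench. The slab sits at z = 399 with thickness 37, so the top is 399 + 37 = 436 mm.


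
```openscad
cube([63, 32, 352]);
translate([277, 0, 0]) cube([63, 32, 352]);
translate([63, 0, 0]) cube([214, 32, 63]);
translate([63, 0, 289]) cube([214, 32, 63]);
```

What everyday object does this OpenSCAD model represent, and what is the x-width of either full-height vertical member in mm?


A picture frame. The border width is 63 mm.

Four thin pieces enclosing a rectangular opening — a picture frame. The two full-height stiles are 352 mm tall; the top rail sits at z = 289 and is 63 mm tall, so the border above the opening is 352 − 289 = 63 mm, matching the stile x-width.


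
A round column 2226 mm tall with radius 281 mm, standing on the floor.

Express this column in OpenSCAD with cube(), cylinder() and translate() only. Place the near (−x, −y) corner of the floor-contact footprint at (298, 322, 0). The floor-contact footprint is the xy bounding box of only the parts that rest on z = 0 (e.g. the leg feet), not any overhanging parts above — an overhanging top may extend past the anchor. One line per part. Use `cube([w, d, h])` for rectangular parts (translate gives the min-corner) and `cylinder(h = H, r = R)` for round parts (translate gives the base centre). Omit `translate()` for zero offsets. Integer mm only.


translate([579, 603, 0]) cylinder(h = 2226, r = 281);


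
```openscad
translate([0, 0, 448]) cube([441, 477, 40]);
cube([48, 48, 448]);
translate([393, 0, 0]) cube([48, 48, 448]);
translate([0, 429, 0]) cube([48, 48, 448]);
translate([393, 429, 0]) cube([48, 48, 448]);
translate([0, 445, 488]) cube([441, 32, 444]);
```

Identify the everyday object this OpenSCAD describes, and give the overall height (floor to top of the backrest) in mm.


A chair. The overall height is 932 mm.

A slab on four corner posts with a tall panel at the back — a chair. The seat slab sits at z = 448 with thickness 40, and the 444 mm backrest starts at the seat top, so the overall height is 448 + 40 + 444 = 932 mm.


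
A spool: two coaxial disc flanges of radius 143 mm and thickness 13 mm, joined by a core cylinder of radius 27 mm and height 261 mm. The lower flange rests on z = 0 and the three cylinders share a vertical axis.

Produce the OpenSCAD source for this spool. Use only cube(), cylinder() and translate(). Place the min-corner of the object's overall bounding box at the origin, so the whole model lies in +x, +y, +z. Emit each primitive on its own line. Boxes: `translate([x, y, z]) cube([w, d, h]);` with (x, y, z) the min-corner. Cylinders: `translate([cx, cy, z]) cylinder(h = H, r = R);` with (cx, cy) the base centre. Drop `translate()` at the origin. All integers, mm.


translate([143, 143, 0]) cylinder(h = 13, r = 143);
translate([143, 143, 13]) cylinder(h = 261, r = 27);
translate([143, 143, 274]) cylinder(h = 13, r = 143);


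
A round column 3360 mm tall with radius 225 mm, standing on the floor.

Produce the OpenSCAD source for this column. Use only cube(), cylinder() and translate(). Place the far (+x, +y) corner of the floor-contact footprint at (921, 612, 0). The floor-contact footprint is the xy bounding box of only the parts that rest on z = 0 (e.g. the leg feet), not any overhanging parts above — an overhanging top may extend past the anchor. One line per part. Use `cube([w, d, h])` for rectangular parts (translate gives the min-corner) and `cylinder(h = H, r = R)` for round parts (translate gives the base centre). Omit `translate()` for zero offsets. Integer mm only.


translate([696, 387, 0]) cylinder(h = 3360, r = 225);


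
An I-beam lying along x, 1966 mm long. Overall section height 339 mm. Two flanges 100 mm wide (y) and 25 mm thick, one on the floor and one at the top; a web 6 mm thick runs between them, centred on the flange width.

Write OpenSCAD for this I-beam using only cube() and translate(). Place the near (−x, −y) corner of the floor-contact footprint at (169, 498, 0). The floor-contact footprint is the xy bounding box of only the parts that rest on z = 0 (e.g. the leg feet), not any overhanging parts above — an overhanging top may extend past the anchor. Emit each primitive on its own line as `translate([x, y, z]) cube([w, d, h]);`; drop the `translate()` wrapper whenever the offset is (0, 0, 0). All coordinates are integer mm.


translate([169, 498, 0]) cube([1966, 100, 25]);
translate([169, 545, 25]) cube([1966, 6, 289]);
translate([169, 498, 314]) cube([1966, 100, 25]);


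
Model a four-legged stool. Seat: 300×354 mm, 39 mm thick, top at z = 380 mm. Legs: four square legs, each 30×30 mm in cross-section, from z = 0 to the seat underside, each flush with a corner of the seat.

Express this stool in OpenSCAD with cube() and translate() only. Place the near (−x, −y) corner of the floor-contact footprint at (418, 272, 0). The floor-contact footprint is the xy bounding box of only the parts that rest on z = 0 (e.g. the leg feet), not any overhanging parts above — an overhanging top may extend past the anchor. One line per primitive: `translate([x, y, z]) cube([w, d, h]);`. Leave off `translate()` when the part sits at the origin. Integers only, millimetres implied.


// leg_h = 380 - 39 = 341
translate([418, 272, 341]) cube([300, 354, 39]);
translate([418, 272, 0]) cube([30, 30, 341]);
translate([688, 272, 0]) cube([30, 30, 341]);
translate([418, 596, 0]) cube([30, 30, 341]);
translate([688, 596, 0]) cube([30, 30, 341]);


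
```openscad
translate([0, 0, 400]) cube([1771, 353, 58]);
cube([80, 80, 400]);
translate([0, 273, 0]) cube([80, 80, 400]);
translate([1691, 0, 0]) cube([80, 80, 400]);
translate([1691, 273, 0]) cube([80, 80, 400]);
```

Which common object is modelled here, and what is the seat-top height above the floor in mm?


A bench. The seat-top height is 458 mm.

A long slab on four corner posts — a bench. The slab sits at z = 400 with thickness 58, so the top is 400 + 58 = 458 mm.


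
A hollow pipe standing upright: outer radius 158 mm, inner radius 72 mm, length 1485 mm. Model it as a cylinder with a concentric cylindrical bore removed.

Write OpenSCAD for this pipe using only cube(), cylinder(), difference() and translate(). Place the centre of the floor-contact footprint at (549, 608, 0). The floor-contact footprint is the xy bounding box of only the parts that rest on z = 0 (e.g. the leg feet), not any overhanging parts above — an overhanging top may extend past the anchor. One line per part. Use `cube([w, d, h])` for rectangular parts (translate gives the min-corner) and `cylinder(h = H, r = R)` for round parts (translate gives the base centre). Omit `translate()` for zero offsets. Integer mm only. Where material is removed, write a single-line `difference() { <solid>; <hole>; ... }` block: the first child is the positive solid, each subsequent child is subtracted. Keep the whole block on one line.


difference() { translate([549, 608, 0]) cylinder(h = 1485, r = 158); translate([549, 608, 0]) cylinder(h = 1485, r = 72); }


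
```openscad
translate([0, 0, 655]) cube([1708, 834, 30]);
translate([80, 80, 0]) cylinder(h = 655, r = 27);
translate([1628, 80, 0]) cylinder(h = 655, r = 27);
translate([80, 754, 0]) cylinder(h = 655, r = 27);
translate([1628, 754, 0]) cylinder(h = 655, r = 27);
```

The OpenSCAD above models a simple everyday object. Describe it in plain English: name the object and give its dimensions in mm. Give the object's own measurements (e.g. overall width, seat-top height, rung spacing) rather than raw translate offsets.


A rectangular dining table. The top is 1708×834×30 mm with its upper surface at z = 685 mm. It stands on four round legs of 54 mm diameter, each leg's bounding box inset 53 mm from the nearest pair of top edges, running from the floor to the underside of the top.


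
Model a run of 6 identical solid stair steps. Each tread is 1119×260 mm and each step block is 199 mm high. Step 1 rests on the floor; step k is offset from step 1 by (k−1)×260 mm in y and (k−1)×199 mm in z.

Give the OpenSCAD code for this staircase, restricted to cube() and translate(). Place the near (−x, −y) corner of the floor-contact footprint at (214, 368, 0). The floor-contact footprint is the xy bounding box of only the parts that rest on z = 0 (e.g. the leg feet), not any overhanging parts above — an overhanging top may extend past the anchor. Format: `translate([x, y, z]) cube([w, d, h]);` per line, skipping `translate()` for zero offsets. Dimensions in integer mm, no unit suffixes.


translate([214, 368, 0]) cube([1119, 260, 199]);
translate([214, 628, 199]) cube([1119, 260, 199]);
translate([214, 888, 398]) cube([1119, 260, 199]);
translate([214, 1148, 597]) cube([1119, 260, 199]);
translate([214, 1408, 796]) cube([1119, 260, 199]);
translate([214, 1668, 995]) cube([1119, 260, 199]);


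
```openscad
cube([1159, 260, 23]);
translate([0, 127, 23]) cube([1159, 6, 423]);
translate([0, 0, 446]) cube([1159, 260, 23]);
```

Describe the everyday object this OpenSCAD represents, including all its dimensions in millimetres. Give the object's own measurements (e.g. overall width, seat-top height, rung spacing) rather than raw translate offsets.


An I-beam lying along x, 1159 mm long. Overall section height 469 mm. Two flanges 260 mm wide (y) and 23 mm thick, one on the floor and one at the top; a web 6 mm thick runs between them, centred on the flange width.


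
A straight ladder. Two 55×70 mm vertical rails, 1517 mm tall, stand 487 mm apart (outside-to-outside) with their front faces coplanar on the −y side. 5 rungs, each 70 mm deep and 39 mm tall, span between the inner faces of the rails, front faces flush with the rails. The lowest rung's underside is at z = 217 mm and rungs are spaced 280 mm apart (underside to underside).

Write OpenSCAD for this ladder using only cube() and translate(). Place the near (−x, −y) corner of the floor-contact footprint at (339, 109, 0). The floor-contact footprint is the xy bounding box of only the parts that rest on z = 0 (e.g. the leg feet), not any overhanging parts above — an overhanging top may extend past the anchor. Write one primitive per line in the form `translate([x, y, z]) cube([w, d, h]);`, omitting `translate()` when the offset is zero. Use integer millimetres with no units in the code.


translate([339, 109, 0]) cube([55, 70, 1517]);
translate([771, 109, 0]) cube([55, 70, 1517]);
translate([394, 109, 217]) cube([377, 70, 39]);
translate([394, 109, 497]) cube([377, 70, 39]);
translate([394, 109, 777]) cube([377, 70, 39]);
translate([394, 109, 1057]) cube([377, 70, 39]);
translate([394, 109, 1337]) cube([377, 70, 39]);


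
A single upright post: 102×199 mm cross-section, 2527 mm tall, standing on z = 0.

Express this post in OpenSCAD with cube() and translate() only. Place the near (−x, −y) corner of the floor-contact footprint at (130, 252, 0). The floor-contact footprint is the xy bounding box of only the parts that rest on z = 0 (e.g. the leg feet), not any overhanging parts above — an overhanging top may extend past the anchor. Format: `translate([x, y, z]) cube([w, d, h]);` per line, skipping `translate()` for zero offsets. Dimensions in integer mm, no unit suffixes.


translate([130, 252, 0]) cube([102, 199, 2527]);


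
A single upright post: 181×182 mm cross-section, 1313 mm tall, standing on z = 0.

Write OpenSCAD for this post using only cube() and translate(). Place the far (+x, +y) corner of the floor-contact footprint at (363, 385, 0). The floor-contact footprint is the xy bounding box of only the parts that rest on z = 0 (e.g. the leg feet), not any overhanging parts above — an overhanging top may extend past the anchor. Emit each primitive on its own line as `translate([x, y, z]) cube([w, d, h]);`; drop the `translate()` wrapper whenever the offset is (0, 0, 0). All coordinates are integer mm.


translate([182, 203, 0]) cube([181, 182, 1313]);


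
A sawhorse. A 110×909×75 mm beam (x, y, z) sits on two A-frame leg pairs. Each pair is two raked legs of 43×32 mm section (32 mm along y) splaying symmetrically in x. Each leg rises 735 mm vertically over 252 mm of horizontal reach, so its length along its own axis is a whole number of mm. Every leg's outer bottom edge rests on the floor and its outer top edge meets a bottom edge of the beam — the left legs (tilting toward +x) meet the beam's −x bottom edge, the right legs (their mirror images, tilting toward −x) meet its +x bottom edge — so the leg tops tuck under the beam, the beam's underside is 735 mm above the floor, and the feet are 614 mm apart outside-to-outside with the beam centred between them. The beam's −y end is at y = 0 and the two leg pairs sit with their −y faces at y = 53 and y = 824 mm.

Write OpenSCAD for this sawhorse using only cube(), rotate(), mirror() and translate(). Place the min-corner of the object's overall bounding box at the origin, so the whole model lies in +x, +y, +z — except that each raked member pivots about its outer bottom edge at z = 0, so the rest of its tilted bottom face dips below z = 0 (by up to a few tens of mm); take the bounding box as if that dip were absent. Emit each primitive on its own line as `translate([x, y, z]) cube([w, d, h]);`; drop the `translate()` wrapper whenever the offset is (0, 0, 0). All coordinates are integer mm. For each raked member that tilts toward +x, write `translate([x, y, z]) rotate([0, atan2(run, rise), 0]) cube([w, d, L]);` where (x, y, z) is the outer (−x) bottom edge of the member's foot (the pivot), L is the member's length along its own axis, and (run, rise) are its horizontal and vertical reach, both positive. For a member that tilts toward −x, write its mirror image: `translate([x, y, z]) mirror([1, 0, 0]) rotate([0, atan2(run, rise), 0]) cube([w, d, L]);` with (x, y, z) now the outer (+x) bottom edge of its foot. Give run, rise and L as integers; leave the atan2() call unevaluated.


// leg length = √(252² + 735²) = 777
// right-leg outer foot x = 2·252 + 110 = 614
// beam min-corner = (252, 0, 735)
translate([252, 0, 735]) cube([110, 909, 75]);
translate([0, 53, 0]) rotate([0, atan2(252, 735), 0]) cube([43, 32, 777]);
translate([614, 53, 0]) mirror([1, 0, 0]) rotate([0, atan2(252, 735), 0]) cube([43, 32, 777]);
translate([0, 824, 0]) rotate([0, atan2(252, 735), 0]) cube([43, 32, 777]);
translate([614, 824, 0]) mirror([1, 0, 0]) rotate([0, atan2(252, 735), 0]) cube([43, 32, 777]);


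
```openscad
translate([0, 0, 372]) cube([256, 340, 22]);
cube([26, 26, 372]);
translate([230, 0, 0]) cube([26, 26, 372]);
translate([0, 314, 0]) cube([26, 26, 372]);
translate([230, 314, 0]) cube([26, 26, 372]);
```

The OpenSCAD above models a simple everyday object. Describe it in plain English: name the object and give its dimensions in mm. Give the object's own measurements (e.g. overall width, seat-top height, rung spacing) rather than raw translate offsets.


A four-legged stool. The seat is a 256×340×22 mm slab whose top surface is at z = 394 mm; four square legs, each 26×26 mm in cross-section, run from the floor (z = 0) to the underside of the seat, each flush with a corner of the seat.


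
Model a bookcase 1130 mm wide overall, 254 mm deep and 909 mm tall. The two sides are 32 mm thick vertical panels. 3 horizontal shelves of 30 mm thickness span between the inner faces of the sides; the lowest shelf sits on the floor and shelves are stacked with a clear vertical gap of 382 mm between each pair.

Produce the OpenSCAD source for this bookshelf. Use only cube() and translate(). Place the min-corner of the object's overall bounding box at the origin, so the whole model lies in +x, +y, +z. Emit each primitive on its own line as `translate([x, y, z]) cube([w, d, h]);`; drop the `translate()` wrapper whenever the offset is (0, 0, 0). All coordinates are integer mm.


cube([32, 254, 909]);
translate([1098, 0, 0]) cube([32, 254, 909]);
translate([32, 0, 0]) cube([1066, 254, 30]);
translate([32, 0, 412]) cube([1066, 254, 30]);
translate([32, 0, 824]) cube([1066, 254, 30]);
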